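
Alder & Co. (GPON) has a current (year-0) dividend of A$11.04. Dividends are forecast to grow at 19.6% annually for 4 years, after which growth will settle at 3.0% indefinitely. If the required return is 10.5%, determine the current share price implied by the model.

A$262.11

Two-stage DDM. Project D₁…D_4 at 0.196, terminal growth 0.03, discount at r = 0.105.
D_1 = 13.2038
D_2 = 15.7918
D_3 = 18.8870
D_4 = 22.5888
Terminal value at t=4: TV = D_5/(r−g) = 23.2665/(0.105−0.03) = 310.2200
P₀ = 13.2038/(1+0.105)^1 + 15.7918/(1+0.105)^2 + 18.8870/(1+0.105)^3 + 22.5888/(1+0.105)^4 + 310.2200/(1+0.105)^4 = 262.1072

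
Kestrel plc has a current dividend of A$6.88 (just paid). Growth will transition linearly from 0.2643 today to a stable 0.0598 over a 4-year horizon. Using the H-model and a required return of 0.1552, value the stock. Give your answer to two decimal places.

H-model: P₀ = D₀[(1+g_L) + H(g_S−g_L)]/(r−g_L), with H = 4/2 = 2.
P₀ = 6.88 × [(1+0.0598) + 2×(0.2643−0.0598)] / (0.1552−0.0598)
   = 6.88 × 1.4688 / 0.0954 = 105.9260

A$105.93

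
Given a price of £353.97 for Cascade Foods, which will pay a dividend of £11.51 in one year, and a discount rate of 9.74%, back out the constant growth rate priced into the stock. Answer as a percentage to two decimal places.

6.49%

From P₀ = D₁/(r − g), the implied growth is g = r − D₁/P₀.
g = 0.0974 − 11.51/353.97 = 0.0974 − 0.03252 = 0.06488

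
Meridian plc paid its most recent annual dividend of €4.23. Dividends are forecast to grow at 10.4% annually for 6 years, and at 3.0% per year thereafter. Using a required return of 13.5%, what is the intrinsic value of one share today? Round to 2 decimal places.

€58.20

Two-stage DDM. Project D₁…D_6 at 0.104, terminal growth 0.03, discount at r = 0.135.
D_1 = 4.6699
D_2 = 5.1556
D_3 = 5.6918
D_4 = 6.2837
D_5 = 6.9372
D_6 = 7.6587
Terminal value at t=6: TV = D_7/(r−g) = 7.8885/(0.135−0.03) = 75.1282
P₀ = 4.6699/(1+0.135)^1 + 5.1556/(1+0.135)^2 + 5.6918/(1+0.135)^3 + 6.2837/(1+0.135)^4 + 6.9372/(1+0.135)^5 + 7.6587/(1+0.135)^6 + 75.1282/(1+0.135)^6 = 58.2034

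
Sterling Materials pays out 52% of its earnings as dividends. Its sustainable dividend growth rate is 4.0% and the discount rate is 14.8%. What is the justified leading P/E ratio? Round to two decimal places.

4.81

Justified leading P/E = b/(r−g) = 0.52/(0.148−0.04) = 4.8148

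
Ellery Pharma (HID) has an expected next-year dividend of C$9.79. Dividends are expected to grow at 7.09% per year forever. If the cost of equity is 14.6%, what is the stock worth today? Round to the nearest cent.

Gordon growth model: P₀ = D₁/(r − g), with D₁ = 9.79 given directly.
P₀ = 9.7900 / (0.146 − 0.0709) = 9.7900 / 0.0751 = 130.3595

C$130.36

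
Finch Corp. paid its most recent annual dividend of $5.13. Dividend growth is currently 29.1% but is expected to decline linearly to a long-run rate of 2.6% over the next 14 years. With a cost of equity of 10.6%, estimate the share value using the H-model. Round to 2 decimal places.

$184.74

H-model: P₀ = D₀[(1+g_L) + H(g_S−g_L)]/(r−g_L), with H = 14/2 = 7.
P₀ = 5.13 × [(1+0.026) + 7×(0.291−0.026)] / (0.106−0.026)
   = 5.13 × 2.8810 / 0.08 = 184.7441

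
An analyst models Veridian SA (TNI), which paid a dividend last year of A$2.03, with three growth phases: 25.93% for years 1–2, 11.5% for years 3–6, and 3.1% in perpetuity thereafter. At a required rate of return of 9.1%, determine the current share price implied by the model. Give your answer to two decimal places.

A$67.17

Three-stage DDM. Project D₁…D_6; terminal Gordon value at t=6 with g = 0.031; discount at r = 0.091.
D_1 = 2.5564
D_2 = 3.2192
D_3 = 3.5895
D_4 = 4.0022
D_5 = 4.4625
D_6 = 4.9757
TV_6 = 5.1299/(0.091−0.031) = 85.4991
P₀ = Σ Dₜ/(1+r)ᵗ + TV_6/(1+r)^6 = 67.1750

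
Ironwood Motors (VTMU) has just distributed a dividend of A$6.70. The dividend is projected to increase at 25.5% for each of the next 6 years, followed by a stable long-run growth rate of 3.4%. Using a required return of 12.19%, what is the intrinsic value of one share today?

Two-stage DDM. Project D₁…D_6 at 0.255, terminal growth 0.034, discount at r = 0.1219.
D_1 = 8.4085
D_2 = 10.5527
D_3 = 13.2436
D_4 = 16.6207
D_5 = 20.8590
D_6 = 26.1780
Terminal value at t=6: TV = D_7/(r−g) = 27.0681/(0.1219−0.034) = 307.9419
P₀ = 8.4085/(1+0.1219)^1 + 10.5527/(1+0.1219)^2 + 13.2436/(1+0.1219)^3 + 16.6207/(1+0.1219)^4 + 20.8590/(1+0.1219)^5 + 26.1780/(1+0.1219)^6 + 307.9419/(1+0.1219)^6 = 215.0479

A$215.05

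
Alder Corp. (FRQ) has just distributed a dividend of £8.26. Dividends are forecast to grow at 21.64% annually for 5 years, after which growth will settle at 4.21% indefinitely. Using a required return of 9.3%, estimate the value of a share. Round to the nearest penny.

£346.28

Two-stage DDM. Project D₁…D_5 at 0.2164, terminal growth 0.0421, discount at r = 0.093.
D_1 = 10.0475
D_2 = 12.2217
D_3 = 14.8665
D_4 = 18.0836
D_5 = 21.9969
Terminal value at t=5: TV = D_6/(r−g) = 22.9230/(0.093−0.0421) = 450.3537
P₀ = 10.0475/(1+0.093)^1 + 12.2217/(1+0.093)^2 + 14.8665/(1+0.093)^3 + 18.0836/(1+0.093)^4 + 21.9969/(1+0.093)^5 + 450.3537/(1+0.093)^5 = 346.2846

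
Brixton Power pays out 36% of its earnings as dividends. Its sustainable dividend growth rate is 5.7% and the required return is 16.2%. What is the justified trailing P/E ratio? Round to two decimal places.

Justified trailing P/E = b(1+g)/(r−g) = 0.36×(1+0.057)/(0.162−0.057) = 3.6240

3.62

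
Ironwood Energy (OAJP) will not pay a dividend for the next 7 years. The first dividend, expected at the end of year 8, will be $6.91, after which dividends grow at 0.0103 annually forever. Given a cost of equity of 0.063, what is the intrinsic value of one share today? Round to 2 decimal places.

$85.49

Deferred-dividend DDM. At t=7 the remaining stream is a growing perpetuity with first payment D_8 = 6.91.
V_7 = D_8/(r−g) = 6.91/(0.063−0.0103) = 131.1195
P₀ = V_7/(1+r)^7 = 131.1195/(1+0.063)^7 = 85.4938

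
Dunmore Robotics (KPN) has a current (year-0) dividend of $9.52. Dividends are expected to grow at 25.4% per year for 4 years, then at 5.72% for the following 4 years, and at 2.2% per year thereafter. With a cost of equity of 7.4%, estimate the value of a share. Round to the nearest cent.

Three-stage DDM. Project D₁…D_8; terminal Gordon value at t=8 with g = 0.022; discount at r = 0.074.
D_1 = 11.9381
D_2 = 14.9704
D_3 = 18.7728
D_4 = 23.5411
D_5 = 24.8877
D_6 = 26.3112
D_7 = 27.8162
D_8 = 29.4073
TV_8 = 30.0543/(0.074−0.022) = 577.9673
P₀ = Σ Dₜ/(1+r)ᵗ + TV_8/(1+r)^8 = 451.4790

$451.48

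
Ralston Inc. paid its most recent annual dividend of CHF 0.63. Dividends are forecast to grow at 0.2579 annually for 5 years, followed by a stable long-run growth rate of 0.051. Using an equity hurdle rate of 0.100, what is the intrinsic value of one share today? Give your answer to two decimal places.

CHF 31.22

Two-stage DDM. Project D₁…D_5 at 0.2579, terminal growth 0.051, discount at r = 0.1.
D_1 = 0.7925
D_2 = 0.9969
D_3 = 1.2539
D_4 = 1.5773
D_5 = 1.9841
Terminal value at t=5: TV = D_6/(r−g) = 2.0853/(0.1−0.051) = 42.5577
P₀ = 0.7925/(1+0.1)^1 + 0.9969/(1+0.1)^2 + 1.2539/(1+0.1)^3 + 1.5773/(1+0.1)^4 + 1.9841/(1+0.1)^5 + 42.5577/(1+0.1)^5 = 31.2207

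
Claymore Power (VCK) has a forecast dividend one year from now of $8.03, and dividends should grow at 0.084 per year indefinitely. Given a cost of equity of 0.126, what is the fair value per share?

$191.19

Gordon growth model: P₀ = D₁/(r − g), with D₁ = 8.03 given directly.
P₀ = 8.0300 / (0.126 − 0.084) = 8.0300 / 0.042 = 191.1905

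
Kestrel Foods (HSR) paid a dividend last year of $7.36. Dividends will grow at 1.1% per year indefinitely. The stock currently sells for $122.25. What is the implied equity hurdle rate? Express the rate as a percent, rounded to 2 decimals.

7.19%

Rearranging the constant-growth DDM: r = D₁/P₀ + g.
D₁ = 7.36 × (1 + 0.011) = 7.4410.
r = 7.4410 / 122.25 + 0.011 = 0.06087 + 0.011 = 0.07187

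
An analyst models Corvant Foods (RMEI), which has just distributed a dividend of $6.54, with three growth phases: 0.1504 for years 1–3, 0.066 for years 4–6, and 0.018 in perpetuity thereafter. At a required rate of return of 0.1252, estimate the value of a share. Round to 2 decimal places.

$95.79

Three-stage DDM. Project D₁…D_6; terminal Gordon value at t=6 with g = 0.018; discount at r = 0.1252.
D_1 = 7.5236
D_2 = 8.6552
D_3 = 9.9569
D_4 = 10.6141
D_5 = 11.3146
D_6 = 12.0614
TV_6 = 12.2785/(0.1252−0.018) = 114.5378
P₀ = Σ Dₜ/(1+r)ᵗ + TV_6/(1+r)^6 = 95.7879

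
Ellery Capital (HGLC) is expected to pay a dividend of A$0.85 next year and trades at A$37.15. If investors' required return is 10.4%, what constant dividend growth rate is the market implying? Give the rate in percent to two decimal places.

From P₀ = D₁/(r − g), the implied growth is g = r − D₁/P₀.
g = 0.104 − 0.85/37.15 = 0.104 − 0.02288 = 0.08112

8.11%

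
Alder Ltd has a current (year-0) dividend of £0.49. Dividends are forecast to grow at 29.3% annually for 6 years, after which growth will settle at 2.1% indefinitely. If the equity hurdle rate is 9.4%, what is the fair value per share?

£24.17

Two-stage DDM. Project D₁…D_6 at 0.293, terminal growth 0.021, discount at r = 0.094.
D_1 = 0.6336
D_2 = 0.8192
D_3 = 1.0592
D_4 = 1.3696
D_5 = 1.7709
D_6 = 2.2897
Terminal value at t=6: TV = D_7/(r−g) = 2.3378/(0.094−0.021) = 32.0251
P₀ = 0.6336/(1+0.094)^1 + 0.8192/(1+0.094)^2 + 1.0592/(1+0.094)^3 + 1.3696/(1+0.094)^4 + 1.7709/(1+0.094)^5 + 2.2897/(1+0.094)^6 + 32.0251/(1+0.094)^6 = 24.1748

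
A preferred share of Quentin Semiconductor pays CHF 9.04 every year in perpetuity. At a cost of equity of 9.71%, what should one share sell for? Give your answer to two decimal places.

CHF 93.10

Zero-growth DDM (perpetuity): P₀ = D/r = 9.04 / 0.0971 = 93.0999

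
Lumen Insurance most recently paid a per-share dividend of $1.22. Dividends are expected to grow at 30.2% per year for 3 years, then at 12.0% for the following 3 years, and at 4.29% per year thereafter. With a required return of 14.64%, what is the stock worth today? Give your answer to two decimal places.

$26.66

Three-stage DDM. Project D₁…D_6; terminal Gordon value at t=6 with g = 0.0429; discount at r = 0.1464.
D_1 = 1.5884
D_2 = 2.0681
D_3 = 2.6927
D_4 = 3.0159
D_5 = 3.3778
D_6 = 3.7831
TV_6 = 3.9454/(0.1464−0.0429) = 38.1197
P₀ = Σ Dₜ/(1+r)ᵗ + TV_6/(1+r)^6 = 26.6582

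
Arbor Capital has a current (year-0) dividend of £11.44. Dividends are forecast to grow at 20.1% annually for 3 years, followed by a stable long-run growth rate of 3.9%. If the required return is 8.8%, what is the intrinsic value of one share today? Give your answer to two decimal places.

£368.23

Two-stage DDM. Project D₁…D_3 at 0.201, terminal growth 0.039, discount at r = 0.088.
D_1 = 13.7394
D_2 = 16.5011
D_3 = 19.8178
Terminal value at t=3: TV = D_4/(r−g) = 20.5907/(0.088−0.039) = 420.2179
P₀ = 13.7394/(1+0.088)^1 + 16.5011/(1+0.088)^2 + 19.8178/(1+0.088)^3 + 420.2179/(1+0.088)^3 = 368.2334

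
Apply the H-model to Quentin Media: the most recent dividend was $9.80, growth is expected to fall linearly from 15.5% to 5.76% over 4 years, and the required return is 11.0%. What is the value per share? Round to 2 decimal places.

H-model: P₀ = D₀[(1+g_L) + H(g_S−g_L)]/(r−g_L), with H = 4/2 = 2.
P₀ = 9.80 × [(1+0.0576) + 2×(0.155−0.0576)] / (0.11−0.0576)
   = 9.80 × 1.2524 / 0.0524 = 234.2275

$234.23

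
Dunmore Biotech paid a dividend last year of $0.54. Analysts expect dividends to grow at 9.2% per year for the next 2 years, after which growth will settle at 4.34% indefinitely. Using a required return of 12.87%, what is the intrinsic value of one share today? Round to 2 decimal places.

$7.21

Two-stage DDM. Project D₁…D_2 at 0.092, terminal growth 0.0434, discount at r = 0.1287.
D_1 = 0.5897
D_2 = 0.6439
Terminal value at t=2: TV = D_3/(r−g) = 0.6719/(0.1287−0.0434) = 7.8766
P₀ = 0.5897/(1+0.1287)^1 + 0.6439/(1+0.1287)^2 + 7.8766/(1+0.1287)^2 = 7.2107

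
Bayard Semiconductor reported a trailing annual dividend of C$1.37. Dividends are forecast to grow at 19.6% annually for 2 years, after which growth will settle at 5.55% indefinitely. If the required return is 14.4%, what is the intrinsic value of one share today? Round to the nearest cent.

C$20.79

Two-stage DDM. Project D₁…D_2 at 0.196, terminal growth 0.0555, discount at r = 0.144.
D_1 = 1.6385
D_2 = 1.9597
Terminal value at t=2: TV = D_3/(r−g) = 2.0684/(0.144−0.0555) = 23.3721
P₀ = 1.6385/(1+0.144)^1 + 1.9597/(1+0.144)^2 + 23.3721/(1+0.144)^2 = 20.7882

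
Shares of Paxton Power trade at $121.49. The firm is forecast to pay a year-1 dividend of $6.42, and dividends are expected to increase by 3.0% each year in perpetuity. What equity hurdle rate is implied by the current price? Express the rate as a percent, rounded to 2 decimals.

8.28%

Rearranging the constant-growth DDM: r = D₁/P₀ + g.
r = 6.4200 / 121.49 + 0.03 = 0.05284 + 0.03 = 0.08284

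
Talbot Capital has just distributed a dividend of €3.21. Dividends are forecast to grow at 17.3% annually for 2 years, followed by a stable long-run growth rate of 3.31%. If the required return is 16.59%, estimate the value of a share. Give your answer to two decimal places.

Two-stage DDM. Project D₁…D_2 at 0.173, terminal growth 0.0331, discount at r = 0.1659.
D_1 = 3.7653
D_2 = 4.4167
Terminal value at t=2: TV = D_3/(r−g) = 4.5629/(0.1659−0.0331) = 34.3594
P₀ = 3.7653/(1+0.1659)^1 + 4.4167/(1+0.1659)^2 + 34.3594/(1+0.1659)^2 = 31.7556

€31.76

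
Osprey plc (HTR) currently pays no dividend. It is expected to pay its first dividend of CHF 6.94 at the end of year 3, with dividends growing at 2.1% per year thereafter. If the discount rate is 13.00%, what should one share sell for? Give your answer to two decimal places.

Deferred-dividend DDM. At t=2 the remaining stream is a growing perpetuity with first payment D_3 = 6.94.
V_2 = D_3/(r−g) = 6.94/(0.13−0.021) = 63.6697
P₀ = V_2/(1+r)^2 = 63.6697/(1+0.13)^2 = 49.8627

CHF 49.86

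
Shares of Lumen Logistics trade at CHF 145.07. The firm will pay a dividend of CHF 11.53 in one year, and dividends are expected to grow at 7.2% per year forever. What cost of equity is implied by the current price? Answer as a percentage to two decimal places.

15.15%

Rearranging the constant-growth DDM: r = D₁/P₀ + g.
r = 11.5300 / 145.07 + 0.072 = 0.07948 + 0.072 = 0.15148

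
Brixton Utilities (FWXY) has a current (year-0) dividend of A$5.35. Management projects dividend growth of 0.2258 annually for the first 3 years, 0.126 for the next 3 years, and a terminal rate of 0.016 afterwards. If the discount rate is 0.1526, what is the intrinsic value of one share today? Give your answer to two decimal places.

A$81.23

Three-stage DDM. Project D₁…D_6; terminal Gordon value at t=6 with g = 0.016; discount at r = 0.1526.
D_1 = 6.5580
D_2 = 8.0388
D_3 = 9.8540
D_4 = 11.0956
D_5 = 12.4937
D_6 = 14.0679
TV_6 = 14.2929/(0.1526−0.016) = 104.6335
P₀ = Σ Dₜ/(1+r)ᵗ + TV_6/(1+r)^6 = 81.2322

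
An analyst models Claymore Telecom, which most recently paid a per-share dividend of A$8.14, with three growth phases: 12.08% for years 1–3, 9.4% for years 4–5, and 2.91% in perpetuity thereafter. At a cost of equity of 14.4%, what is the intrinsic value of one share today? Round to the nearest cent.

A$100.46

Three-stage DDM. Project D₁…D_5; terminal Gordon value at t=5 with g = 0.0291; discount at r = 0.144.
D_1 = 9.1233
D_2 = 10.2254
D_3 = 11.4606
D_4 = 12.5379
D_5 = 13.7165
TV_5 = 14.1157/(0.144−0.0291) = 122.8516
P₀ = Σ Dₜ/(1+r)ᵗ + TV_5/(1+r)^5 = 100.4609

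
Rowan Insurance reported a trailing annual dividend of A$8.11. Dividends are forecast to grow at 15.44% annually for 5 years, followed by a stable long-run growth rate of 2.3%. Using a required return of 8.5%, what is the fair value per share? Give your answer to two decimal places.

Two-stage DDM. Project D₁…D_5 at 0.1544, terminal growth 0.023, discount at r = 0.085.
D_1 = 9.3622
D_2 = 10.8077
D_3 = 12.4764
D_4 = 14.4028
D_5 = 16.6266
Terminal value at t=5: TV = D_6/(r−g) = 17.0090/(0.085−0.023) = 274.3383
P₀ = 9.3622/(1+0.085)^1 + 10.8077/(1+0.085)^2 + 12.4764/(1+0.085)^3 + 14.4028/(1+0.085)^4 + 16.6266/(1+0.085)^5 + 274.3383/(1+0.085)^5 = 231.4748

A$231.47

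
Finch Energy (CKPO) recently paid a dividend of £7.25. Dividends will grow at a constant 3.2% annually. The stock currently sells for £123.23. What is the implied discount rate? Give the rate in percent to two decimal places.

Rearranging the constant-growth DDM: r = D₁/P₀ + g.
D₁ = 7.25 × (1 + 0.032) = 7.4820.
r = 7.4820 / 123.23 + 0.032 = 0.06072 + 0.032 = 0.09272

9.27%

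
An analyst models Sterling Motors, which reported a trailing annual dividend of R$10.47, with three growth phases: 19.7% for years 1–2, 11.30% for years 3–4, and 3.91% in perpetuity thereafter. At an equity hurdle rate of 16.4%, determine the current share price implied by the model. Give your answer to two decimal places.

R$126.77

Three-stage DDM. Project D₁…D_4; terminal Gordon value at t=4 with g = 0.0391; discount at r = 0.164.
D_1 = 12.5326
D_2 = 15.0015
D_3 = 16.6967
D_4 = 18.5834
TV_4 = 19.3100/(0.164−0.0391) = 154.6038
P₀ = Σ Dₜ/(1+r)ᵗ + TV_4/(1+r)^4 = 126.7676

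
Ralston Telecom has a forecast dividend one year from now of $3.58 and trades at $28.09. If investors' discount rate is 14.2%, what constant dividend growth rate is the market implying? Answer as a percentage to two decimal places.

From P₀ = D₁/(r − g), the implied growth is g = r − D₁/P₀.
g = 0.142 − 3.58/28.09 = 0.142 − 0.12745 = 0.01455

1.46%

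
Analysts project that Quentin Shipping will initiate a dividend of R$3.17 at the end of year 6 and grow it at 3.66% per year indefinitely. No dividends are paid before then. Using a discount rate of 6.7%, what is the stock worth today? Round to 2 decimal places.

R$75.40

Deferred-dividend DDM. At t=5 the remaining stream is a growing perpetuity with first payment D_6 = 3.17.
V_5 = D_6/(r−g) = 3.17/(0.067−0.0366) = 104.2763
P₀ = V_5/(1+r)^5 = 104.2763/(1+0.067)^5 = 75.3987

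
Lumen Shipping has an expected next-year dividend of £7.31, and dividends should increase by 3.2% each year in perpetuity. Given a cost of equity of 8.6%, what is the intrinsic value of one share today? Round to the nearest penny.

£135.37

Gordon growth model: P₀ = D₁/(r − g), with D₁ = 7.31 given directly.
P₀ = 7.3100 / (0.086 − 0.032) = 7.3100 / 0.054 = 135.3704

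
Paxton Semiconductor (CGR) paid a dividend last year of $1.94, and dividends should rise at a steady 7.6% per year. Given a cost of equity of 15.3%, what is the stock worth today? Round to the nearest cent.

Gordon growth model: P₀ = D₁/(r − g). D₁ = 1.94 × (1 + 0.076) = 2.0874.
P₀ = 2.0874 / (0.153 − 0.076) = 2.0874 / 0.077 = 27.1096

$27.11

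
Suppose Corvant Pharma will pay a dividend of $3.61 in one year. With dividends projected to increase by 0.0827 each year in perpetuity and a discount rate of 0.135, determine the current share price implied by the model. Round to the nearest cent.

$69.02

Gordon growth model: P₀ = D₁/(r − g), with D₁ = 3.61 given directly.
P₀ = 3.6100 / (0.135 − 0.0827) = 3.6100 / 0.0523 = 69.0249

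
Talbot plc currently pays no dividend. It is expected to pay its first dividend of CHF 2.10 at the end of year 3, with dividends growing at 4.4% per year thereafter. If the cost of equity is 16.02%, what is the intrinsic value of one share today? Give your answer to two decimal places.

Deferred-dividend DDM. At t=2 the remaining stream is a growing perpetuity with first payment D_3 = 2.10.
V_2 = D_3/(r−g) = 2.10/(0.1602−0.044) = 18.0723
P₀ = V_2/(1+r)^2 = 18.0723/(1+0.1602)^2 = 13.4260

CHF 13.43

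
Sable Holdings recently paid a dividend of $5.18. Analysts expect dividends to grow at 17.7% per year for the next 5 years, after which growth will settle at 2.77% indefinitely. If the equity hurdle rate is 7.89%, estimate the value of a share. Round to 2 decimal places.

Two-stage DDM. Project D₁…D_5 at 0.177, terminal growth 0.0277, discount at r = 0.0789.
D_1 = 6.0969
D_2 = 7.1760
D_3 = 8.4462
D_4 = 9.9411
D_5 = 11.7007
Terminal value at t=5: TV = D_6/(r−g) = 12.0248/(0.0789−0.0277) = 234.8597
P₀ = 6.0969/(1+0.0789)^1 + 7.1760/(1+0.0789)^2 + 8.4462/(1+0.0789)^3 + 9.9411/(1+0.0789)^4 + 11.7007/(1+0.0789)^5 + 234.8597/(1+0.0789)^5 = 194.5401

$194.54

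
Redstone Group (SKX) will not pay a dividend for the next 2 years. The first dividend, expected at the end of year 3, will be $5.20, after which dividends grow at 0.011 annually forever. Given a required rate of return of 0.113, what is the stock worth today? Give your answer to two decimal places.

Deferred-dividend DDM. At t=2 the remaining stream is a growing perpetuity with first payment D_3 = 5.20.
V_2 = D_3/(r−g) = 5.20/(0.113−0.011) = 50.9804
P₀ = V_2/(1+r)^2 = 50.9804/(1+0.113)^2 = 41.1541

$41.15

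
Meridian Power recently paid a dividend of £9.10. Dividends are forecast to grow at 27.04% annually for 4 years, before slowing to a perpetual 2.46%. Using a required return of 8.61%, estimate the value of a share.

Two-stage DDM. Project D₁…D_4 at 0.2704, terminal growth 0.0246, discount at r = 0.0861.
D_1 = 11.5606
D_2 = 14.6866
D_3 = 18.6579
D_4 = 23.7030
Terminal value at t=4: TV = D_5/(r−g) = 24.2861/(0.0861−0.0246) = 394.8958
P₀ = 11.5606/(1+0.0861)^1 + 14.6866/(1+0.0861)^2 + 18.6579/(1+0.0861)^3 + 23.7030/(1+0.0861)^4 + 394.8958/(1+0.0861)^4 = 338.4860

£338.49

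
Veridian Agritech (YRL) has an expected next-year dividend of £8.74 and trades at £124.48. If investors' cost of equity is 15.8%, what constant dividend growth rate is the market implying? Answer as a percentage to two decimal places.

8.78%

From P₀ = D₁/(r − g), the implied growth is g = r − D₁/P₀.
g = 0.158 − 8.74/124.48 = 0.158 − 0.07021 = 0.08779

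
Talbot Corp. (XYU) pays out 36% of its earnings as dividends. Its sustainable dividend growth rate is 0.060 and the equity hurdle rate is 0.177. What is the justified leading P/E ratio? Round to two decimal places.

3.08

Justified leading P/E = b/(r−g) = 0.36/(0.177−0.06) = 3.0769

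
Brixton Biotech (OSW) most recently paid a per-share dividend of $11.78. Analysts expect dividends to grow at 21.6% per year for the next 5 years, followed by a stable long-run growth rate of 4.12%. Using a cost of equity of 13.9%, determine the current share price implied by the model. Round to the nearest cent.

Two-stage DDM. Project D₁…D_5 at 0.216, terminal growth 0.0412, discount at r = 0.139.
D_1 = 14.3245
D_2 = 17.4186
D_3 = 21.1810
D_4 = 25.7561
D_5 = 31.3194
Terminal value at t=5: TV = D_6/(r−g) = 32.6097/(0.139−0.0412) = 333.4329
P₀ = 14.3245/(1+0.139)^1 + 17.4186/(1+0.139)^2 + 21.1810/(1+0.139)^3 + 25.7561/(1+0.139)^4 + 31.3194/(1+0.139)^5 + 333.4329/(1+0.139)^5 = 245.9144

$245.91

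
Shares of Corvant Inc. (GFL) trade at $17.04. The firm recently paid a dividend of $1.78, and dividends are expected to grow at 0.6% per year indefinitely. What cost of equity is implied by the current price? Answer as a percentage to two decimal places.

Rearranging the constant-growth DDM: r = D₁/P₀ + g.
D₁ = 1.78 × (1 + 0.006) = 1.7907.
r = 1.7907 / 17.04 + 0.006 = 0.10509 + 0.006 = 0.11109

11.11%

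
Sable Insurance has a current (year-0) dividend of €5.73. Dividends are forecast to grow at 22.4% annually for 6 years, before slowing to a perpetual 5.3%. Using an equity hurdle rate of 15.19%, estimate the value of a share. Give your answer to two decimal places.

Two-stage DDM. Project D₁…D_6 at 0.224, terminal growth 0.053, discount at r = 0.1519.
D_1 = 7.0135
D_2 = 8.5845
D_3 = 10.5075
D_4 = 12.8612
D_5 = 15.7421
D_6 = 19.2683
Terminal value at t=6: TV = D_7/(r−g) = 20.2895/(0.1519−0.053) = 205.1517
P₀ = 7.0135/(1+0.1519)^1 + 8.5845/(1+0.1519)^2 + 10.5075/(1+0.1519)^3 + 12.8612/(1+0.1519)^4 + 15.7421/(1+0.1519)^5 + 19.2683/(1+0.1519)^6 + 205.1517/(1+0.1519)^6 = 130.5671

€130.57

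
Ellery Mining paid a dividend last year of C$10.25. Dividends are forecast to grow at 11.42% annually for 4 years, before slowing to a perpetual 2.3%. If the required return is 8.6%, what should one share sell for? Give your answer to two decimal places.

C$228.14

Two-stage DDM. Project D₁…D_4 at 0.1142, terminal growth 0.023, discount at r = 0.086.
D_1 = 11.4206
D_2 = 12.7248
D_3 = 14.1779
D_4 = 15.7971
Terminal value at t=4: TV = D_5/(r−g) = 16.1604/(0.086−0.023) = 256.5143
P₀ = 11.4206/(1+0.086)^1 + 12.7248/(1+0.086)^2 + 14.1779/(1+0.086)^3 + 15.7971/(1+0.086)^4 + 256.5143/(1+0.086)^4 = 228.1449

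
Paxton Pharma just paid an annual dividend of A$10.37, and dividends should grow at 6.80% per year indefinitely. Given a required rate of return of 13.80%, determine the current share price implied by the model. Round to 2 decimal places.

Gordon growth model: P₀ = D₁/(r − g). D₁ = 10.37 × (1 + 0.068) = 11.0752.
P₀ = 11.0752 / (0.138 − 0.068) = 11.0752 / 0.07 = 158.2166

A$158.22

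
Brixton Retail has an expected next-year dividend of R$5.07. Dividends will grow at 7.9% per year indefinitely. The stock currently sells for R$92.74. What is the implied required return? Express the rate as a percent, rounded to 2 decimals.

13.37%

Rearranging the constant-growth DDM: r = D₁/P₀ + g.
r = 5.0700 / 92.74 + 0.079 = 0.05467 + 0.079 = 0.13367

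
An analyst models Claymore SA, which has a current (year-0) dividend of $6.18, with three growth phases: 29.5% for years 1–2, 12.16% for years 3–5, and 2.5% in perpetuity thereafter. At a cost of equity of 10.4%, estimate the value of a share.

$157.77

Three-stage DDM. Project D₁…D_5; terminal Gordon value at t=5 with g = 0.025; discount at r = 0.104.
D_1 = 8.0031
D_2 = 10.3640
D_3 = 11.6243
D_4 = 13.0378
D_5 = 14.6232
TV_5 = 14.9888/(0.104−0.025) = 189.7312
P₀ = Σ Dₜ/(1+r)ᵗ + TV_5/(1+r)^5 = 157.7740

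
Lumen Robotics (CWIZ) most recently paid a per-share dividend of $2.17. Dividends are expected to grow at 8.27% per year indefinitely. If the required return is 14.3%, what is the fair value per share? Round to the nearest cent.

$38.96

Gordon growth model: P₀ = D₁/(r − g). D₁ = 2.17 × (1 + 0.0827) = 2.3495.
P₀ = 2.3495 / (0.143 − 0.0827) = 2.3495 / 0.0603 = 38.9628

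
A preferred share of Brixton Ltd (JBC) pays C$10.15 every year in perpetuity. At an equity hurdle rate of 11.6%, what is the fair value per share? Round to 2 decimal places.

Zero-growth DDM (perpetuity): P₀ = D/r = 10.15 / 0.116 = 87.5000

C$87.50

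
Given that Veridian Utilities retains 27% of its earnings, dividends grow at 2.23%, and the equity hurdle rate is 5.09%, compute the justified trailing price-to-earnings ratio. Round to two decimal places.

Payout ratio b = 1 − 0.27 = 0.73.
Justified trailing P/E = b(1+g)/(r−g) = 0.73×(1+0.0223)/(0.0509−0.0223) = 26.0937

26.09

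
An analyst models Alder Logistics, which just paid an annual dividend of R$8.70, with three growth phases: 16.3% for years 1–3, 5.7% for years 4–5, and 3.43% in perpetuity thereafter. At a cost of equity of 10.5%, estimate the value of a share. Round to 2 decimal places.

R$183.70

Three-stage DDM. Project D₁…D_5; terminal Gordon value at t=5 with g = 0.0343; discount at r = 0.105.
D_1 = 10.1181
D_2 = 11.7674
D_3 = 13.6854
D_4 = 14.4655
D_5 = 15.2900
TV_5 = 15.8145/(0.105−0.0343) = 223.6843
P₀ = Σ Dₜ/(1+r)ᵗ + TV_5/(1+r)^5 = 183.6969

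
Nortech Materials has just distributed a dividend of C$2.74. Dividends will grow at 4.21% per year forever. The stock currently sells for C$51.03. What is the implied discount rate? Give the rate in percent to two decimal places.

Rearranging the constant-growth DDM: r = D₁/P₀ + g.
D₁ = 2.74 × (1 + 0.0421) = 2.8554.
r = 2.8554 / 51.03 + 0.0421 = 0.05595 + 0.0421 = 0.09805

9.81%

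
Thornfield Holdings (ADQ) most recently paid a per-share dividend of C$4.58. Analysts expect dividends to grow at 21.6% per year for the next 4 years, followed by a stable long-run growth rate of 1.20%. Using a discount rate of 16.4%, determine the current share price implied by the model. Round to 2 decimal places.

Two-stage DDM. Project D₁…D_4 at 0.216, terminal growth 0.012, discount at r = 0.164.
D_1 = 5.5693
D_2 = 6.7722
D_3 = 8.2350
D_4 = 10.0138
Terminal value at t=4: TV = D_5/(r−g) = 10.1340/(0.164−0.012) = 66.6710
P₀ = 5.5693/(1+0.164)^1 + 6.7722/(1+0.164)^2 + 8.2350/(1+0.164)^3 + 10.0138/(1+0.164)^4 + 66.6710/(1+0.164)^4 = 56.7778

C$56.78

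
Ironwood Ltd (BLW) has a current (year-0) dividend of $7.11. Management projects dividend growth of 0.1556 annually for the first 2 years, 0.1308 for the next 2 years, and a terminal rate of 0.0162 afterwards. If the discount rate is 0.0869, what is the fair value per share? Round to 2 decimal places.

$157.70

Three-stage DDM. Project D₁…D_4; terminal Gordon value at t=4 with g = 0.0162; discount at r = 0.0869.
D_1 = 8.2163
D_2 = 9.4948
D_3 = 10.7367
D_4 = 12.1411
TV_4 = 12.3377/(0.0869−0.0162) = 174.5083
P₀ = Σ Dₜ/(1+r)ᵗ + TV_4/(1+r)^4 = 157.7005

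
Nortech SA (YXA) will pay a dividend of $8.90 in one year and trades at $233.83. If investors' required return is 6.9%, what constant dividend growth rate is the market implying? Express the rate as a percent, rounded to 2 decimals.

3.09%

From P₀ = D₁/(r − g), the implied growth is g = r − D₁/P₀.
g = 0.069 − 8.90/233.83 = 0.069 − 0.03806 = 0.03094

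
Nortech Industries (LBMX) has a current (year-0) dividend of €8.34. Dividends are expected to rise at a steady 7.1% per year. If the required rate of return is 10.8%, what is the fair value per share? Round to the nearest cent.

Gordon growth model: P₀ = D₁/(r − g). D₁ = 8.34 × (1 + 0.071) = 8.9321.
P₀ = 8.9321 / (0.108 − 0.071) = 8.9321 / 0.037 = 241.4092

€241.41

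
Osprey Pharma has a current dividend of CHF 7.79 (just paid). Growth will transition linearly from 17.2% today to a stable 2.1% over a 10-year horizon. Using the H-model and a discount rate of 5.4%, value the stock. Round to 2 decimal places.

H-model: P₀ = D₀[(1+g_L) + H(g_S−g_L)]/(r−g_L), with H = 10/2 = 5.
P₀ = 7.79 × [(1+0.021) + 5×(0.172−0.021)] / (0.054−0.021)
   = 7.79 × 1.7760 / 0.033 = 419.2436

CHF 419.24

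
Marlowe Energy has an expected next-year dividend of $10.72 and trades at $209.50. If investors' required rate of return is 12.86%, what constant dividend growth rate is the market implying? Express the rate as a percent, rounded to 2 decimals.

From P₀ = D₁/(r − g), the implied growth is g = r − D₁/P₀.
g = 0.1286 − 10.72/209.50 = 0.1286 − 0.05117 = 0.07743

7.74%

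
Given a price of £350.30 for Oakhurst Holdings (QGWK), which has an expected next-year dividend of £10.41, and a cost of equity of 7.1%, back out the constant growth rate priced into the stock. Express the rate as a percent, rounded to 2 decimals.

From P₀ = D₁/(r − g), the implied growth is g = r − D₁/P₀.
g = 0.071 − 10.41/350.30 = 0.071 − 0.02972 = 0.04128

4.13%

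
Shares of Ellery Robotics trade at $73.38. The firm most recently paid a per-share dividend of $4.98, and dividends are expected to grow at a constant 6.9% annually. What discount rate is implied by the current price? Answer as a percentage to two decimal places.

Rearranging the constant-growth DDM: r = D₁/P₀ + g.
D₁ = 4.98 × (1 + 0.069) = 5.3236.
r = 5.3236 / 73.38 + 0.069 = 0.07255 + 0.069 = 0.14155

14.15%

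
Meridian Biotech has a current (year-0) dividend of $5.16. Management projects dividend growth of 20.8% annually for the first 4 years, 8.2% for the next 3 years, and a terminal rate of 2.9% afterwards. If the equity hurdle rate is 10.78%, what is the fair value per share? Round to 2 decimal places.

$135.40

Three-stage DDM. Project D₁…D_7; terminal Gordon value at t=7 with g = 0.029; discount at r = 0.1078.
D_1 = 6.2333
D_2 = 7.5298
D_3 = 9.0960
D_4 = 10.9880
D_5 = 11.8890
D_6 = 12.8639
D_7 = 13.9187
TV_7 = 14.3224/(0.1078−0.029) = 181.7558
P₀ = Σ Dₜ/(1+r)ᵗ + TV_7/(1+r)^7 = 135.4009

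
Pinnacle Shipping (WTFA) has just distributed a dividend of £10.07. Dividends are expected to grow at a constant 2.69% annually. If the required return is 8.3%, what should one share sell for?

£184.33

Gordon growth model: P₀ = D₁/(r − g). D₁ = 10.07 × (1 + 0.0269) = 10.3409.
P₀ = 10.3409 / (0.083 − 0.0269) = 10.3409 / 0.0561 = 184.3295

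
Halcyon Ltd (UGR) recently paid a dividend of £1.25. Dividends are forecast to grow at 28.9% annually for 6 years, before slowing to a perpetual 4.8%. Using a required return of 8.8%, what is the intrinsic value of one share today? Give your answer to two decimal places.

£104.72

Two-stage DDM. Project D₁…D_6 at 0.289, terminal growth 0.048, discount at r = 0.088.
D_1 = 1.6112
D_2 = 2.0769
D_3 = 2.6771
D_4 = 3.4508
D_5 = 4.4481
D_6 = 5.7336
Terminal value at t=6: TV = D_7/(r−g) = 6.0088/(0.088−0.048) = 150.2204
P₀ = 1.6112/(1+0.088)^1 + 2.0769/(1+0.088)^2 + 2.6771/(1+0.088)^3 + 3.4508/(1+0.088)^4 + 4.4481/(1+0.088)^5 + 5.7336/(1+0.088)^6 + 150.2204/(1+0.088)^6 = 104.7150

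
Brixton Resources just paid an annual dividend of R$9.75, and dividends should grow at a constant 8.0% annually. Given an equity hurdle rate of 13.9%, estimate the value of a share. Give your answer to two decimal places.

R$178.47

Gordon growth model: P₀ = D₁/(r − g). D₁ = 9.75 × (1 + 0.08) = 10.5300.
P₀ = 10.5300 / (0.139 − 0.08) = 10.5300 / 0.059 = 178.4746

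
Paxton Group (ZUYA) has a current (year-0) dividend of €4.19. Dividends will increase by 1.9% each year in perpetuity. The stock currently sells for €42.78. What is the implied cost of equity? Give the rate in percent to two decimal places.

Rearranging the constant-growth DDM: r = D₁/P₀ + g.
D₁ = 4.19 × (1 + 0.019) = 4.2696.
r = 4.2696 / 42.78 + 0.019 = 0.09980 + 0.019 = 0.11880

11.88%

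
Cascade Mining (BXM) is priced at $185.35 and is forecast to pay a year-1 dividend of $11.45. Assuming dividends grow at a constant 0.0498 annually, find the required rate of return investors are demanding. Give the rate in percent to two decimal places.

Rearranging the constant-growth DDM: r = D₁/P₀ + g.
r = 11.4500 / 185.35 + 0.0498 = 0.06178 + 0.0498 = 0.11158

11.16%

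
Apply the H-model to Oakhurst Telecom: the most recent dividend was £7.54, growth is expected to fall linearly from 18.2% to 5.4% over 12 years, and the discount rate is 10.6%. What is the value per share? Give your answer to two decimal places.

H-model: P₀ = D₀[(1+g_L) + H(g_S−g_L)]/(r−g_L), with H = 12/2 = 6.
P₀ = 7.54 × [(1+0.054) + 6×(0.182−0.054)] / (0.106−0.054)
   = 7.54 × 1.8220 / 0.052 = 264.1900

£264.19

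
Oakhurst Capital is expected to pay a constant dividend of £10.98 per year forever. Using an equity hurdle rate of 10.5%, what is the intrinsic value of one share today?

£104.57

Zero-growth DDM (perpetuity): P₀ = D/r = 10.98 / 0.105 = 104.5714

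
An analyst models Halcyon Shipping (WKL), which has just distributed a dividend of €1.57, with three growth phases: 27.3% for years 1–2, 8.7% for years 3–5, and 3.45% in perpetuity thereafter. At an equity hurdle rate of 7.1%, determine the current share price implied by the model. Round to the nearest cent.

Three-stage DDM. Project D₁…D_5; terminal Gordon value at t=5 with g = 0.0345; discount at r = 0.071.
D_1 = 1.9986
D_2 = 2.5442
D_3 = 2.7656
D_4 = 3.0062
D_5 = 3.2677
TV_5 = 3.3805/(0.071−0.0345) = 92.6153
P₀ = Σ Dₜ/(1+r)ᵗ + TV_5/(1+r)^5 = 76.6650

€76.66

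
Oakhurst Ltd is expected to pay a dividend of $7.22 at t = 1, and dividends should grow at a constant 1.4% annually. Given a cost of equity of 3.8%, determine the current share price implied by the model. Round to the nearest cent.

Gordon growth model: P₀ = D₁/(r − g), with D₁ = 7.22 given directly.
P₀ = 7.2200 / (0.038 − 0.014) = 7.2200 / 0.024 = 300.8333

$300.83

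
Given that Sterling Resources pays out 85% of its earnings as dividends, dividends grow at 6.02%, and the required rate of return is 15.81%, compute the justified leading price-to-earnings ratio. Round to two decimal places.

Justified leading P/E = b/(r−g) = 0.85/(0.1581−0.0602) = 8.6823

8.68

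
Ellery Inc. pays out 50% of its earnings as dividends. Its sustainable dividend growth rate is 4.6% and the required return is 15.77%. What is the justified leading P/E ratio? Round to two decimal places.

4.48

Justified leading P/E = b/(r−g) = 0.50/(0.1577−0.046) = 4.4763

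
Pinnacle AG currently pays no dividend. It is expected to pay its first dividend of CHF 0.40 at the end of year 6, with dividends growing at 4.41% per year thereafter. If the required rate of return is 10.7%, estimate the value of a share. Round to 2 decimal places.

Deferred-dividend DDM. At t=5 the remaining stream is a growing perpetuity with first payment D_6 = 0.40.
V_5 = D_6/(r−g) = 0.40/(0.107−0.0441) = 6.3593
P₀ = V_5/(1+r)^5 = 6.3593/(1+0.107)^5 = 3.8254

CHF 3.83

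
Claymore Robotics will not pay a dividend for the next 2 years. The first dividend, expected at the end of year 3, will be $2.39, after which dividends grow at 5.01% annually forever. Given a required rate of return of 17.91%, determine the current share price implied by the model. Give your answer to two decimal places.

Deferred-dividend DDM. At t=2 the remaining stream is a growing perpetuity with first payment D_3 = 2.39.
V_2 = D_3/(r−g) = 2.39/(0.1791−0.0501) = 18.5271
P₀ = V_2/(1+r)^2 = 18.5271/(1+0.1791)^2 = 13.3262

$13.33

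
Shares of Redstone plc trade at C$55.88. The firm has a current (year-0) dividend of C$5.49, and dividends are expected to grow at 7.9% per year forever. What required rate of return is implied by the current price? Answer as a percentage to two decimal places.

18.50%

Rearranging the constant-growth DDM: r = D₁/P₀ + g.
D₁ = 5.49 × (1 + 0.079) = 5.9237.
r = 5.9237 / 55.88 + 0.079 = 0.10601 + 0.079 = 0.18501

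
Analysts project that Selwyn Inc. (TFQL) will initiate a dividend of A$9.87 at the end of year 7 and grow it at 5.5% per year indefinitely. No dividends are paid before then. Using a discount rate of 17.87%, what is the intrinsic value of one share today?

A$29.75

Deferred-dividend DDM. At t=6 the remaining stream is a growing perpetuity with first payment D_7 = 9.87.
V_6 = D_7/(r−g) = 9.87/(0.1787−0.055) = 79.7898
P₀ = V_6/(1+r)^6 = 79.7898/(1+0.1787)^6 = 29.7528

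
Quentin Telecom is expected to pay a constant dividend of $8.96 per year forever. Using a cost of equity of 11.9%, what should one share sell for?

Zero-growth DDM (perpetuity): P₀ = D/r = 8.96 / 0.119 = 75.2941

$75.29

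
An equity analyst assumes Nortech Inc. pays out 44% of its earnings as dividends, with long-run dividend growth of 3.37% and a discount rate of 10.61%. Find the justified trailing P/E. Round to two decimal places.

Justified trailing P/E = b(1+g)/(r−g) = 0.44×(1+0.0337)/(0.1061−0.0337) = 6.2822

6.28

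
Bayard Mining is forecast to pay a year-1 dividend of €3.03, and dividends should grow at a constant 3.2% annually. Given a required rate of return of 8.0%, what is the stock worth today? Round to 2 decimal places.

€63.12

Gordon growth model: P₀ = D₁/(r − g), with D₁ = 3.03 given directly.
P₀ = 3.0300 / (0.08 − 0.032) = 3.0300 / 0.048 = 63.1250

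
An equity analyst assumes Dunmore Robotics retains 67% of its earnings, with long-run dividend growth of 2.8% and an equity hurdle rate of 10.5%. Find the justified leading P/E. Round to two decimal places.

4.29

Payout ratio b = 1 − 0.67 = 0.33.
Justified leading P/E = b/(r−g) = 0.33/(0.105−0.028) = 4.2857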